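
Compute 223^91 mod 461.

91 in binary is 1011011, i.e. 91 = 64 + 16 + 8 + 2 + 1.
223^1 ≡ 223 (mod 461)
223^2 ≡ 223^2 = 49729 ≡ 402 (mod 461)
223^4 ≡ 402^2 = 161604 ≡ 254 (mod 461)
223^8 ≡ 254^2 = 64516 ≡ 437 (mod 461)
223^16 ≡ 437^2 = 190969 ≡ 115 (mod 461)
223^32 ≡ 115^2 = 13225 ≡ 317 (mod 461)
223^64 ≡ 317^2 = 100489 ≡ 452 (mod 461)
223^91 = 223^64 × 223^16 × 223^8 × 223^2 × 223^1 ≡ 452 × 115 × 437 × 402 × 223 (mod 461).
Accumulate the product:
452 × 115 = 51980 ≡ 348
348 × 437 = 152076 ≡ 407
407 × 402 = 163614 ≡ 420
420 × 223 = 93660 ≡ 77

77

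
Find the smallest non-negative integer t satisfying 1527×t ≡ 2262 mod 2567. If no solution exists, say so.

62

gcd(1527, 2567) = 1, so a unique solution mod 2567 exists.
1527⁻¹ ≡ 1439 (mod 2567).
t ≡ 1439×2262 ≡ 62 (mod 2567).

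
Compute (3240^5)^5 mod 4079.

1505

(3240)^5 ≡ 3473 (mod 4079)
(3473)^5 ≡ 1505 (mod 4079)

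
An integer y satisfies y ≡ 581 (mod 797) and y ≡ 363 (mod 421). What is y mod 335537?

280328

797⁻¹ mod 421: 797·290 ≡ 1 (mod 421), so 797⁻¹ ≡ 290.
y = 581 + 797·((363 − 581)·290 mod 421) = 581 + 797·351 = 280328.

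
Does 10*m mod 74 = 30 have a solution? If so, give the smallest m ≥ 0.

gcd(10, 74) = 2, and 2 | 30, so solutions exist.
Divide through by 2: 5*m ≡ 15 (mod 37).
5⁻¹ ≡ 15 (mod 37).
m ≡ 15*15 ≡ 3 (mod 37).
The smallest non-negative solution is m = 3.

3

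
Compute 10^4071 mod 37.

1

4071 in binary is 111111100111, i.e. 4071 = 2048 + 1024 + 512 + 256 + 128 + 64 + 32 + 4 + 2 + 1.
10^1 ≡ 10 (mod 37)
10^2 ≡ 10^2 = 100 ≡ 26 (mod 37)
10^4 ≡ 26^2 = 676 ≡ 10 (mod 37)
10^8 ≡ 10^2 = 100 ≡ 26 (mod 37)
10^16 ≡ 26^2 = 676 ≡ 10 (mod 37)
10^32 ≡ 10^2 = 100 ≡ 26 (mod 37)
10^64 ≡ 26^2 = 676 ≡ 10 (mod 37)
10^128 ≡ 10^2 = 100 ≡ 26 (mod 37)
10^256 ≡ 26^2 = 676 ≡ 10 (mod 37)
10^512 ≡ 10^2 = 100 ≡ 26 (mod 37)
10^1024 ≡ 26^2 = 676 ≡ 10 (mod 37)
10^2048 ≡ 10^2 = 100 ≡ 26 (mod 37)
10^4071 = 10^2048 · 10^1024 · 10^512 · 10^256 · 10^128 · 10^64 · 10^32 · 10^4 · 10^2 · 10^1 ≡ 26 · 10 · 26 · 10 · 26 · 10 · 26 · 10 · 26 · 10 (mod 37).
Accumulate the product:
26 · 10 = 260 ≡ 1
1 · 26 = 26
26 · 10 = 260 ≡ 1
1 · 26 = 26
26 · 10 = 260 ≡ 1
1 · 26 = 26
26 · 10 = 260 ≡ 1
1 · 26 = 26
26 · 10 = 260 ≡ 1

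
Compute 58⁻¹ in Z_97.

Run the extended Euclidean algorithm:
97 = 1·58 + 39
58 = 1·39 + 19
39 = 2·19 + 1
19 = 19·1 + 0
gcd(58, 97) = 1, so the inverse exists.
Bézout: 1 = 3·97 − 5·58.
So 58⁻¹ ≡ −5 ≡ 92 (mod 97).

92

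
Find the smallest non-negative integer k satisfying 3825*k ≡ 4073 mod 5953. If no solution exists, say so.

4723

gcd(3825, 5953) = 1, so a unique solution mod 5953 exists.
3825⁻¹ ≡ 5732 (mod 5953).
k ≡ 5732*4073 ≡ 4723 (mod 5953).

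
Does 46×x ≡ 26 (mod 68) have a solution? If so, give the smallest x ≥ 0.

gcd(46, 68) = 2, and 2 | 26, so solutions exist.
Divide through by 2: 23×x ≡ 13 mod 34.
23⁻¹ ≡ 3 (mod 34).
x ≡ 3×13 ≡ 5 (mod 34).
The smallest non-negative solution is x = 5.

5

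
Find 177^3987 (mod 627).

210

Compute successive squares:
3987 in binary is 111110010011, i.e. 3987 = 2048 + 1024 + 512 + 256 + 128 + 16 + 2 + 1.
177^1 ≡ 177 (mod 627)
177^2 ≡ 177^2 = 31329 ≡ 606 (mod 627)
177^4 ≡ 606^2 = 367236 ≡ 441 (mod 627)
177^8 ≡ 441^2 = 194481 ≡ 111 (mod 627)
177^16 ≡ 111^2 = 12321 ≡ 408 (mod 627)
177^32 ≡ 408^2 = 166464 ≡ 309 (mod 627)
177^64 ≡ 309^2 = 95481 ≡ 177 (mod 627)
177^128 ≡ 177^2 = 31329 ≡ 606 (mod 627)
177^256 ≡ 606^2 = 367236 ≡ 441 (mod 627)
177^512 ≡ 441^2 = 194481 ≡ 111 (mod 627)
177^1024 ≡ 111^2 = 12321 ≡ 408 (mod 627)
177^2048 ≡ 408^2 = 166464 ≡ 309 (mod 627)
177^3987 = 177^2048 · 177^1024 · 177^512 · 177^256 · 177^128 · 177^16 · 177^2 · 177^1 ≡ 309 · 408 · 111 · 441 · 606 · 408 · 606 · 177 (mod 627).
Accumulate the product:
309 · 408 = 126072 ≡ 45
45 · 111 = 4995 ≡ 606
606 · 441 = 267246 ≡ 144
144 · 606 = 87264 ≡ 111
111 · 408 = 45288 ≡ 144
144 · 606 = 87264 ≡ 111
111 · 177 = 19647 ≡ 210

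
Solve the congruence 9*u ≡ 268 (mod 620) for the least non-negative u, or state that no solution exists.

512

gcd(9, 620) = 1, so a unique solution mod 620 exists.
9⁻¹ ≡ 69 (mod 620).
u ≡ 69*268 ≡ 512 (mod 620).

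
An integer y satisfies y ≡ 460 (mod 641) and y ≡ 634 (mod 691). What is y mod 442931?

641⁻¹ mod 691: 641*152 ≡ 1 (mod 691), so 641⁻¹ ≡ 152.
y = 460 + 641*((634 − 460)*152 mod 691) = 460 + 641*190 = 122250.

122250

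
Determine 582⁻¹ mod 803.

Run the extended Euclidean algorithm:
803 = 1*582 + 221
582 = 2*221 + 140
221 = 1*140 + 81
140 = 1*81 + 59
81 = 1*59 + 22
59 = 2*22 + 15
22 = 1*15 + 7
15 = 2*7 + 1
7 = 7*1 + 0
gcd(582, 803) = 1, so the inverse exists.
Bézout: 1 = −79*803 + 109*582.
So 582⁻¹ ≡ 109 (mod 803).

109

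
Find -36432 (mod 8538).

6258

-36432 = -5*8538 + 6258, so -36432 ≡ 6258 (mod 8538).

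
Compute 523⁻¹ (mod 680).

680 = 1×523 + 157
523 = 3×157 + 52
157 = 3×52 + 1
52 = 52×1 + 0
gcd(523, 680) = 1, so the inverse exists.
Back-substitute for 1:
1 = 1×157 − 3×52
  = −3×523 + 10×157
  = 10×680 − 13×523
So 523⁻¹ ≡ −13 ≡ 667 (mod 680).

667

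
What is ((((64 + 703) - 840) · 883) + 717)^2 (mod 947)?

64 + 703 = 767
767 - 840 = -73 ≡ 874 (mod 947)
874 · 883 = 771742 ≡ 884 (mod 947)
884 + 717 = 1601 ≡ 654 (mod 947)
(654)^2 ≡ 619 (mod 947)

619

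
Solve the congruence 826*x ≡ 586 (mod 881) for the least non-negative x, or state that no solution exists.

566

gcd(826, 881) = 1, so a unique solution mod 881 exists.
826⁻¹ ≡ 16 (mod 881).
x ≡ 16*586 ≡ 566 (mod 881).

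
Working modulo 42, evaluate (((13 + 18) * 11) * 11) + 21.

34

13 + 18 = 31
31 * 11 = 341 ≡ 5 (mod 42)
5 * 11 = 55 ≡ 13 (mod 42)
13 + 21 = 34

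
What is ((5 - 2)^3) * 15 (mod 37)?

5 - 2 = 3
(3)^3 ≡ 27 (mod 37)
27 * 15 = 405 ≡ 35 (mod 37)

35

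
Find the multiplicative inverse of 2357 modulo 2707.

By the extended Euclidean algorithm:
2707 = 1×2357 + 350
2357 = 6×350 + 257
350 = 1×257 + 93
257 = 2×93 + 71
93 = 1×71 + 22
71 = 3×22 + 5
22 = 4×5 + 2
5 = 2×2 + 1
2 = 2×1 + 0
gcd(2357, 2707) = 1, so the inverse exists.
Back-substitute for 1:
1 = 1×5 − 2×2
  = −2×22 + 9×5
  = 9×71 − 29×22
  = −29×93 + 38×71
  = 38×257 − 105×93
  = −105×350 + 143×257
  = 143×2357 − 963×350
  = −963×2707 + 1106×2357
So 2357⁻¹ ≡ 1106 (mod 2707).

1106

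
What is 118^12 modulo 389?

Using repeated squaring:
12 in binary is 1100, i.e. 12 = 8 + 4.
118^1 ≡ 118 (mod 389)
118^2 ≡ 118^2 = 13924 ≡ 309 (mod 389)
118^4 ≡ 309^2 = 95481 ≡ 176 (mod 389)
118^8 ≡ 176^2 = 30976 ≡ 245 (mod 389)
118^12 = 118^8 × 118^4 ≡ 245 × 176 (mod 389).
245 × 176 = 43120 ≡ 330 (mod 389).

330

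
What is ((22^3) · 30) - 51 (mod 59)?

(22)^3 ≡ 28 (mod 59)
28 · 30 = 840 ≡ 14 (mod 59)
14 - 51 = -37 ≡ 22 (mod 59)

22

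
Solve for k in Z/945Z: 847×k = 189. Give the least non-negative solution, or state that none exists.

gcd(847, 945) = 7, and 7 | 189, so solutions exist.
Divide through by 7: 121×k mod 135 = 27.
121⁻¹ ≡ 106 (mod 135).
k ≡ 106×27 ≡ 27 (mod 135).
The smallest non-negative solution is k = 27.

27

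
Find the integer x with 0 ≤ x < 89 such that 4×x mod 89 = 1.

67

Run the extended Euclidean algorithm:
89 = 22×4 + 1
4 = 4×1 + 0
gcd(4, 89) = 1, so the inverse exists.
Back-substitute for 1:
1 = 1×89 − 22×4
So 4⁻¹ ≡ −22 ≡ 67 (mod 89).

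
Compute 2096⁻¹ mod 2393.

Apply the Euclidean algorithm and back-substitute:
2393 = 1·2096 + 297
2096 = 7·297 + 17
297 = 17·17 + 8
17 = 2·8 + 1
8 = 8·1 + 0
gcd(2096, 2393) = 1, so the inverse exists.
Bézout: 1 = −247·2393 + 282·2096.
So 2096⁻¹ ≡ 282 (mod 2393).

282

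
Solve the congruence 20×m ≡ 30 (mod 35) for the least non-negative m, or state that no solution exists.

5

gcd(20, 35) = 5, and 5 | 30, so solutions exist.
Divide through by 5: 4×m ≡ 6 mod 7.
4⁻¹ ≡ 2 (mod 7).
m ≡ 2×6 ≡ 5 (mod 7).
The smallest non-negative solution is m = 5.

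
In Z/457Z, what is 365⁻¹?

By the extended Euclidean algorithm:
457 = 1·365 + 92
365 = 3·92 + 89
92 = 1·89 + 3
89 = 29·3 + 2
3 = 1·2 + 1
2 = 2·1 + 0
gcd(365, 457) = 1, so the inverse exists.
Back-substitute for 1:
1 = 1·3 − 1·2
  = −1·89 + 30·3
  = 30·92 − 31·89
  = −31·365 + 123·92
  = 123·457 − 154·365
So 365⁻¹ ≡ −154 ≡ 303 (mod 457).

303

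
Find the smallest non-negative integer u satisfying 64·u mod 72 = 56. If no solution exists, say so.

2

gcd(64, 72) = 8, and 8 | 56, so solutions exist.
Divide through by 8: 8·u mod 9 = 7.
8⁻¹ ≡ 8 (mod 9).
u ≡ 8·7 ≡ 2 (mod 9).
The smallest non-negative solution is u = 2.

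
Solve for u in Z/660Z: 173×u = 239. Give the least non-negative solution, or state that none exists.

463

gcd(173, 660) = 1, so a unique solution mod 660 exists.
173⁻¹ ≡ 557 (mod 660).
u ≡ 557×239 ≡ 463 (mod 660).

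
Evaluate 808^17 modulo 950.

648

808^1 ≡ 808 (mod 950)
808^2 ≡ 808^2 = 652864 ≡ 214 (mod 950)
808^4 ≡ 214^2 = 45796 ≡ 196 (mod 950)
808^8 ≡ 196^2 = 38416 ≡ 416 (mod 950)
808^16 ≡ 416^2 = 173056 ≡ 156 (mod 950)
808^17 = 808^16 × 808^1 ≡ 156 × 808 (mod 950).
156 × 808 = 126048 ≡ 648 (mod 950).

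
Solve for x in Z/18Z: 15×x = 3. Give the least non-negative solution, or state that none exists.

gcd(15, 18) = 3, and 3 | 3, so solutions exist.
Divide through by 3: 5×x mod 6 = 1.
5⁻¹ ≡ 5 (mod 6).
x ≡ 5×1 ≡ 5 (mod 6).
The smallest non-negative solution is x = 5.

5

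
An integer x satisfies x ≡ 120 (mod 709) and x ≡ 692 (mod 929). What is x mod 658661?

261741

709⁻¹ mod 929: 709×38 ≡ 1 (mod 929), so 709⁻¹ ≡ 38.
x = 120 + 709×((692 − 120)×38 mod 929) = 120 + 709×369 = 261741.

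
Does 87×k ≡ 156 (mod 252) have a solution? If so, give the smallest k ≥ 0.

80

gcd(87, 252) = 3, and 3 | 156, so solutions exist.
Divide through by 3: 29×k mod 84 = 52.
29⁻¹ ≡ 29 (mod 84).
k ≡ 29×52 ≡ 80 (mod 84).
The smallest non-negative solution is k = 80.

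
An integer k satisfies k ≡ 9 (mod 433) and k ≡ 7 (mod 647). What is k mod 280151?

433⁻¹ mod 647: 433×130 ≡ 1 (mod 647), so 433⁻¹ ≡ 130.
k = 9 + 433×((7 − 9)×130 mod 647) = 9 + 433×387 = 167580.

167580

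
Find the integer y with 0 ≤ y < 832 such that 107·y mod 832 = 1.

451

Run the extended Euclidean algorithm:
832 = 7*107 + 83
107 = 1*83 + 24
83 = 3*24 + 11
24 = 2*11 + 2
11 = 5*2 + 1
2 = 2*1 + 0
gcd(107, 832) = 1, so the inverse exists.
Bézout: 1 = 49*832 − 381*107.
So 107⁻¹ ≡ −381 ≡ 451 (mod 832).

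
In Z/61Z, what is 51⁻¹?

6

By the extended Euclidean algorithm:
61 = 1*51 + 10
51 = 5*10 + 1
10 = 10*1 + 0
gcd(51, 61) = 1, so the inverse exists.
Back-substitute for 1:
1 = 1*51 − 5*10
  = −5*61 + 6*51
So 51⁻¹ ≡ 6 (mod 61).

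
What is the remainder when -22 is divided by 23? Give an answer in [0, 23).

-22 = -1*23 + 1, so -22 ≡ 1 (mod 23).

1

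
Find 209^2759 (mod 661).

Using repeated squaring:
2759 in binary is 101011000111, i.e. 2759 = 2048 + 512 + 128 + 64 + 4 + 2 + 1.
209^1 ≡ 209 (mod 661)
209^2 ≡ 209^2 = 43681 ≡ 55 (mod 661)
209^4 ≡ 55^2 = 3025 ≡ 381 (mod 661)
209^8 ≡ 381^2 = 145161 ≡ 402 (mod 661)
209^16 ≡ 402^2 = 161604 ≡ 320 (mod 661)
209^32 ≡ 320^2 = 102400 ≡ 606 (mod 661)
209^64 ≡ 606^2 = 367236 ≡ 381 (mod 661)
209^128 ≡ 381^2 = 145161 ≡ 402 (mod 661)
209^256 ≡ 402^2 = 161604 ≡ 320 (mod 661)
209^512 ≡ 320^2 = 102400 ≡ 606 (mod 661)
209^1024 ≡ 606^2 = 367236 ≡ 381 (mod 661)
209^2048 ≡ 381^2 = 145161 ≡ 402 (mod 661)
209^2759 = 209^2048 · 209^512 · 209^128 · 209^64 · 209^4 · 209^2 · 209^1 ≡ 402 · 606 · 402 · 381 · 381 · 55 · 209 (mod 661).
Accumulate the product:
402 · 606 = 243612 ≡ 364
364 · 402 = 146328 ≡ 247
247 · 381 = 94107 ≡ 245
245 · 381 = 93345 ≡ 144
144 · 55 = 7920 ≡ 649
649 · 209 = 135641 ≡ 136

136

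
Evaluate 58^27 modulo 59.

By square-and-multiply:
27 in binary is 11011, i.e. 27 = 16 + 8 + 2 + 1.
58^1 ≡ 58 (mod 59)
58^2 ≡ 58^2 = 3364 ≡ 1 (mod 59)
58^4 ≡ 1^2 = 1 (mod 59)
58^8 ≡ 1^2 = 1 (mod 59)
58^16 ≡ 1^2 = 1 (mod 59)
58^27 = 58^16 × 58^8 × 58^2 × 58^1 ≡ 1 × 1 × 1 × 58 (mod 59).
Accumulate the product:
1 × 1 = 1
1 × 1 = 1
1 × 58 = 58

58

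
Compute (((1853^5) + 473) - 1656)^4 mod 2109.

(1853)^5 ≡ 2093 (mod 2109)
2093 + 473 = 2566 ≡ 457 (mod 2109)
457 - 1656 = -1199 ≡ 910 (mod 2109)
(910)^4 ≡ 1156 (mod 2109)

1156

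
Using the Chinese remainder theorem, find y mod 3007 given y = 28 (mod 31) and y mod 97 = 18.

1764

31⁻¹ mod 97: 31*72 ≡ 1 (mod 97), so 31⁻¹ ≡ 72.
y = 28 + 31*((18 − 28)*72 mod 97) = 28 + 31*56 = 1764.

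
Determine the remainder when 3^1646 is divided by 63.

9

Using repeated squaring:
1646 in binary is 11001101110, i.e. 1646 = 1024 + 512 + 64 + 32 + 8 + 4 + 2.
3^1 ≡ 3 (mod 63)
3^2 ≡ 3^2 = 9 (mod 63)
3^4 ≡ 9^2 = 81 ≡ 18 (mod 63)
3^8 ≡ 18^2 = 324 ≡ 9 (mod 63)
3^16 ≡ 9^2 = 81 ≡ 18 (mod 63)
3^32 ≡ 18^2 = 324 ≡ 9 (mod 63)
3^64 ≡ 9^2 = 81 ≡ 18 (mod 63)
3^128 ≡ 18^2 = 324 ≡ 9 (mod 63)
3^256 ≡ 9^2 = 81 ≡ 18 (mod 63)
3^512 ≡ 18^2 = 324 ≡ 9 (mod 63)
3^1024 ≡ 9^2 = 81 ≡ 18 (mod 63)
3^1646 = 3^1024 · 3^512 · 3^64 · 3^32 · 3^8 · 3^4 · 3^2 ≡ 18 · 9 · 18 · 9 · 9 · 18 · 9 (mod 63).
Accumulate the product:
18 · 9 = 162 ≡ 36
36 · 18 = 648 ≡ 18
18 · 9 = 162 ≡ 36
36 · 9 = 324 ≡ 9
9 · 18 = 162 ≡ 36
36 · 9 = 324 ≡ 9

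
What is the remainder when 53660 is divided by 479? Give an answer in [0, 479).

12

53660 = 112×479 + 12, so 53660 ≡ 12 (mod 479).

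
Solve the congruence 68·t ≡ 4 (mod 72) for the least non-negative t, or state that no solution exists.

gcd(68, 72) = 4, and 4 | 4, so solutions exist.
Divide through by 4: 17·t = 1 (mod 18).
17⁻¹ ≡ 17 (mod 18).
t ≡ 17·1 ≡ 17 (mod 18).
The smallest non-negative solution is t = 17.

17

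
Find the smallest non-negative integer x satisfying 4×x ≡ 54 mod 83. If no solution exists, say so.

gcd(4, 83) = 1, so a unique solution mod 83 exists.
4⁻¹ ≡ 21 (mod 83).
x ≡ 21×54 ≡ 55 (mod 83).

55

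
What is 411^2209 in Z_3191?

632

Compute successive squares:
411^1 ≡ 411 (mod 3191)
411^2 ≡ 411^2 = 168921 ≡ 2989 (mod 3191)
411^4 ≡ 2989^2 = 8934121 ≡ 2512 (mod 3191)
411^8 ≡ 2512^2 = 6310144 ≡ 1537 (mod 3191)
411^16 ≡ 1537^2 = 2362369 ≡ 1029 (mod 3191)
411^32 ≡ 1029^2 = 1058841 ≡ 2620 (mod 3191)
411^64 ≡ 2620^2 = 6864400 ≡ 559 (mod 3191)
411^128 ≡ 559^2 = 312481 ≡ 2954 (mod 3191)
411^256 ≡ 2954^2 = 8726116 ≡ 1922 (mod 3191)
411^512 ≡ 1922^2 = 3694084 ≡ 2097 (mod 3191)
411^1024 ≡ 2097^2 = 4397409 ≡ 211 (mod 3191)
411^2048 ≡ 211^2 = 44521 ≡ 3038 (mod 3191)
411^2209 = 411^2048 × 411^128 × 411^32 × 411^1 ≡ 3038 × 2954 × 2620 × 411 (mod 3191).
Accumulate the product:
3038 × 2954 = 8974252 ≡ 1160
1160 × 2620 = 3039200 ≡ 1368
1368 × 411 = 562248 ≡ 632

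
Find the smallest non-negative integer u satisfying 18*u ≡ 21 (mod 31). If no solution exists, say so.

gcd(18, 31) = 1, so a unique solution mod 31 exists.
18⁻¹ ≡ 19 (mod 31).
u ≡ 19*21 ≡ 27 (mod 31).

27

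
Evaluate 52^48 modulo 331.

68

48 in binary is 110000, i.e. 48 = 32 + 16.
52^1 ≡ 52 (mod 331)
52^2 ≡ 52^2 = 2704 ≡ 56 (mod 331)
52^4 ≡ 56^2 = 3136 ≡ 157 (mod 331)
52^8 ≡ 157^2 = 24649 ≡ 155 (mod 331)
52^16 ≡ 155^2 = 24025 ≡ 193 (mod 331)
52^32 ≡ 193^2 = 37249 ≡ 177 (mod 331)
52^48 = 52^32 · 52^16 ≡ 177 · 193 (mod 331).
177 · 193 = 34161 ≡ 68 (mod 331).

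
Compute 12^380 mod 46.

Using repeated squaring:
380 in binary is 101111100, i.e. 380 = 256 + 64 + 32 + 16 + 8 + 4.
12^1 ≡ 12 (mod 46)
12^2 ≡ 12^2 = 144 ≡ 6 (mod 46)
12^4 ≡ 6^2 = 36 (mod 46)
12^8 ≡ 36^2 = 1296 ≡ 8 (mod 46)
12^16 ≡ 8^2 = 64 ≡ 18 (mod 46)
12^32 ≡ 18^2 = 324 ≡ 2 (mod 46)
12^64 ≡ 2^2 = 4 (mod 46)
12^128 ≡ 4^2 = 16 (mod 46)
12^256 ≡ 16^2 = 256 ≡ 26 (mod 46)
12^380 = 12^256 * 12^64 * 12^32 * 12^16 * 12^8 * 12^4 ≡ 26 * 4 * 2 * 18 * 8 * 36 (mod 46).
Accumulate the product:
26 * 4 = 104 ≡ 12
12 * 2 = 24
24 * 18 = 432 ≡ 18
18 * 8 = 144 ≡ 6
6 * 36 = 216 ≡ 32

32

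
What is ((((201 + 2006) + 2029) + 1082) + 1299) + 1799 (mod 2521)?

201 + 2006 = 2207
2207 + 2029 = 4236 ≡ 1715 (mod 2521)
1715 + 1082 = 2797 ≡ 276 (mod 2521)
276 + 1299 = 1575
1575 + 1799 = 3374 ≡ 853 (mod 2521)

853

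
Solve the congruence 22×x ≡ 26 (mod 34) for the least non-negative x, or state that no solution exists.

gcd(22, 34) = 2, and 2 | 26, so solutions exist.
Divide through by 2: 11×x ≡ 13 mod 17.
11⁻¹ ≡ 14 (mod 17).
x ≡ 14×13 ≡ 12 (mod 17).
The smallest non-negative solution is x = 12.

12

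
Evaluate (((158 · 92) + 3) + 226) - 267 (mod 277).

158 · 92 = 14536 ≡ 132 (mod 277)
132 + 3 = 135
135 + 226 = 361 ≡ 84 (mod 277)
84 - 267 = -183 ≡ 94 (mod 277)

94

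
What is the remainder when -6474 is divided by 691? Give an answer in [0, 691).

-6474 = -10·691 + 436, so -6474 ≡ 436 (mod 691).

436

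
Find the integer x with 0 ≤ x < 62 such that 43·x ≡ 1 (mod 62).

13

62 = 1×43 + 19
43 = 2×19 + 5
19 = 3×5 + 4
5 = 1×4 + 1
4 = 4×1 + 0
gcd(43, 62) = 1, so the inverse exists.
Back-substitute for 1:
1 = 1×5 − 1×4
  = −1×19 + 4×5
  = 4×43 − 9×19
  = −9×62 + 13×43
So 43⁻¹ ≡ 13 (mod 62).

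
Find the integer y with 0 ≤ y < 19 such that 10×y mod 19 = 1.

19 = 1·10 + 9
10 = 1·9 + 1
9 = 9·1 + 0
gcd(10, 19) = 1, so the inverse exists.
Bézout: 1 = −1·19 + 2·10.
So 10⁻¹ ≡ 2 (mod 19).

2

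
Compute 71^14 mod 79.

14 in binary is 1110, i.e. 14 = 8 + 4 + 2.
71^1 ≡ 71 (mod 79)
71^2 ≡ 71^2 = 5041 ≡ 64 (mod 79)
71^4 ≡ 64^2 = 4096 ≡ 67 (mod 79)
71^8 ≡ 67^2 = 4489 ≡ 65 (mod 79)
71^14 = 71^8 × 71^4 × 71^2 ≡ 65 × 67 × 64 (mod 79).
Accumulate the product:
65 × 67 = 4355 ≡ 10
10 × 64 = 640 ≡ 8

8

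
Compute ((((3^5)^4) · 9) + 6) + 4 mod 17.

(3)^5 ≡ 5 (mod 17)
(5)^4 ≡ 13 (mod 17)
13 · 9 = 117 ≡ 15 (mod 17)
15 + 6 = 21 ≡ 4 (mod 17)
4 + 4 = 8

8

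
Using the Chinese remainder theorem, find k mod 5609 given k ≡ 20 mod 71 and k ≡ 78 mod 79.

71⁻¹ mod 79: 71×69 ≡ 1 (mod 79), so 71⁻¹ ≡ 69.
k = 20 + 71×((78 − 20)×69 mod 79) = 20 + 71×52 = 3712.

3712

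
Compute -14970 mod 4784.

-14970 = -4*4784 + 4166, so -14970 ≡ 4166 (mod 4784).

4166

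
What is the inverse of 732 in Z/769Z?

478

769 = 1·732 + 37
732 = 19·37 + 29
37 = 1·29 + 8
29 = 3·8 + 5
8 = 1·5 + 3
5 = 1·3 + 2
3 = 1·2 + 1
2 = 2·1 + 0
gcd(732, 769) = 1, so the inverse exists.
Back-substitute for 1:
1 = 1·3 − 1·2
  = −1·5 + 2·3
  = 2·8 − 3·5
  = −3·29 + 11·8
  = 11·37 − 14·29
  = −14·732 + 277·37
  = 277·769 − 291·732
So 732⁻¹ ≡ −291 ≡ 478 (mod 769).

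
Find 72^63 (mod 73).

72

By square-and-multiply:
72^1 ≡ 72 (mod 73)
72^2 ≡ 72^2 = 5184 ≡ 1 (mod 73)
72^4 ≡ 1^2 = 1 (mod 73)
72^8 ≡ 1^2 = 1 (mod 73)
72^16 ≡ 1^2 = 1 (mod 73)
72^32 ≡ 1^2 = 1 (mod 73)
72^63 = 72^32 * 72^16 * 72^8 * 72^4 * 72^2 * 72^1 ≡ 1 * 1 * 1 * 1 * 1 * 72 (mod 73).
Accumulate the product:
1 * 1 = 1
1 * 1 = 1
1 * 1 = 1
1 * 1 = 1
1 * 72 = 72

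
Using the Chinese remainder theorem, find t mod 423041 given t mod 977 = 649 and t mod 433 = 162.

366047

977⁻¹ mod 433: 977·394 ≡ 1 (mod 433), so 977⁻¹ ≡ 394.
t = 649 + 977·((162 − 649)·394 mod 433) = 649 + 977·374 = 366047.
Check: 366047 mod 977 = 649, 366047 mod 433 = 162. ✓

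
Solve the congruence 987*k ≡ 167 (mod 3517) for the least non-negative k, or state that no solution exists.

gcd(987, 3517) = 1, so a unique solution mod 3517 exists.
987⁻¹ ≡ 2701 (mod 3517).
k ≡ 2701*167 ≡ 891 (mod 3517).

891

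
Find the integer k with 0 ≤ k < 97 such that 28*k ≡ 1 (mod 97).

Apply the Euclidean algorithm and back-substitute:
97 = 3·28 + 13
28 = 2·13 + 2
13 = 6·2 + 1
2 = 2·1 + 0
gcd(28, 97) = 1, so the inverse exists.
Back-substitute for 1:
1 = 1·13 − 6·2
  = −6·28 + 13·13
  = 13·97 − 45·28
So 28⁻¹ ≡ −45 ≡ 52 (mod 97).

52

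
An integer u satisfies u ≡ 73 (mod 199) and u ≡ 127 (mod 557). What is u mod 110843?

199⁻¹ mod 557: 199·14 ≡ 1 (mod 557), so 199⁻¹ ≡ 14.
u = 73 + 199·((127 − 73)·14 mod 557) = 73 + 199·199 = 39674.
Check: 39674 mod 199 = 73, 39674 mod 557 = 127. ✓

39674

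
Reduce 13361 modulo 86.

31

13361 = 155·86 + 31, so 13361 ≡ 31 (mod 86).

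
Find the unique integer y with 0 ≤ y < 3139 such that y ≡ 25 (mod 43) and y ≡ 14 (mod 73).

43⁻¹ mod 73: 43×17 ≡ 1 (mod 73), so 43⁻¹ ≡ 17.
y = 25 + 43×((14 − 25)×17 mod 73) = 25 + 43×32 = 1401.
Check: 1401 mod 43 = 25, 1401 mod 73 = 14. ✓

1401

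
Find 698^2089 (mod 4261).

188

By square-and-multiply:
2089 in binary is 100000101001, i.e. 2089 = 2048 + 32 + 8 + 1.
698^1 ≡ 698 (mod 4261)
698^2 ≡ 698^2 = 487204 ≡ 1450 (mod 4261)
698^4 ≡ 1450^2 = 2102500 ≡ 1827 (mod 4261)
698^8 ≡ 1827^2 = 3337929 ≡ 1566 (mod 4261)
698^16 ≡ 1566^2 = 2452356 ≡ 2281 (mod 4261)
698^32 ≡ 2281^2 = 5202961 ≡ 280 (mod 4261)
698^64 ≡ 280^2 = 78400 ≡ 1702 (mod 4261)
698^128 ≡ 1702^2 = 2896804 ≡ 3585 (mod 4261)
698^256 ≡ 3585^2 = 12852225 ≡ 1049 (mod 4261)
698^512 ≡ 1049^2 = 1100401 ≡ 1063 (mod 4261)
698^1024 ≡ 1063^2 = 1129969 ≡ 804 (mod 4261)
698^2048 ≡ 804^2 = 646416 ≡ 3005 (mod 4261)
698^2089 = 698^2048 * 698^32 * 698^8 * 698^1 ≡ 3005 * 280 * 1566 * 698 (mod 4261).
Accumulate the product:
3005 * 280 = 841400 ≡ 1983
1983 * 1566 = 3105378 ≡ 3370
3370 * 698 = 2352260 ≡ 188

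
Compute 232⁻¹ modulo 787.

614

Apply the Euclidean algorithm and back-substitute:
787 = 3*232 + 91
232 = 2*91 + 50
91 = 1*50 + 41
50 = 1*41 + 9
41 = 4*9 + 5
9 = 1*5 + 4
5 = 1*4 + 1
4 = 4*1 + 0
gcd(232, 787) = 1, so the inverse exists.
Back-substitute for 1:
1 = 1*5 − 1*4
  = −1*9 + 2*5
  = 2*41 − 9*9
  = −9*50 + 11*41
  = 11*91 − 20*50
  = −20*232 + 51*91
  = 51*787 − 173*232
So 232⁻¹ ≡ −173 ≡ 614 (mod 787).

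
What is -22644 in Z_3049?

1748

-22644 = -8·3049 + 1748, so -22644 ≡ 1748 (mod 3049).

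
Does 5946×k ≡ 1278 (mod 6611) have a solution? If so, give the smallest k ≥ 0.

gcd(5946, 6611) = 1, so a unique solution mod 6611 exists.
5946⁻¹ ≡ 3390 (mod 6611).
k ≡ 3390×1278 ≡ 2215 (mod 6611).

2215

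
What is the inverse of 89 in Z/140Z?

By the extended Euclidean algorithm:
140 = 1×89 + 51
89 = 1×51 + 38
51 = 1×38 + 13
38 = 2×13 + 12
13 = 1×12 + 1
12 = 12×1 + 0
gcd(89, 140) = 1, so the inverse exists.
Back-substitute for 1:
1 = 1×13 − 1×12
  = −1×38 + 3×13
  = 3×51 − 4×38
  = −4×89 + 7×51
  = 7×140 − 11×89
So 89⁻¹ ≡ −11 ≡ 129 (mod 140).

129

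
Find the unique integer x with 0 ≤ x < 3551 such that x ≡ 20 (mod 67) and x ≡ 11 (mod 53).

2767

67⁻¹ mod 53: 67*19 ≡ 1 (mod 53), so 67⁻¹ ≡ 19.
x = 20 + 67*((11 − 20)*19 mod 53) = 20 + 67*41 = 2767.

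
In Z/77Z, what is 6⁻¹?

Run the extended Euclidean algorithm:
77 = 12×6 + 5
6 = 1×5 + 1
5 = 5×1 + 0
gcd(6, 77) = 1, so the inverse exists.
Bézout: 1 = −1×77 + 13×6.
So 6⁻¹ ≡ 13 (mod 77).

13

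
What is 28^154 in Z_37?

Using repeated squaring:
154 in binary is 10011010, i.e. 154 = 128 + 16 + 8 + 2.
28^1 ≡ 28 (mod 37)
28^2 ≡ 28^2 = 784 ≡ 7 (mod 37)
28^4 ≡ 7^2 = 49 ≡ 12 (mod 37)
28^8 ≡ 12^2 = 144 ≡ 33 (mod 37)
28^16 ≡ 33^2 = 1089 ≡ 16 (mod 37)
28^32 ≡ 16^2 = 256 ≡ 34 (mod 37)
28^64 ≡ 34^2 = 1156 ≡ 9 (mod 37)
28^128 ≡ 9^2 = 81 ≡ 7 (mod 37)
28^154 = 28^128 * 28^16 * 28^8 * 28^2 ≡ 7 * 16 * 33 * 7 (mod 37).
Accumulate the product:
7 * 16 = 112 ≡ 1
1 * 33 = 33
33 * 7 = 231 ≡ 9

9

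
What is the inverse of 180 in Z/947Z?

947 = 5×180 + 47
180 = 3×47 + 39
47 = 1×39 + 8
39 = 4×8 + 7
8 = 1×7 + 1
7 = 7×1 + 0
gcd(180, 947) = 1, so the inverse exists.
Back-substitute for 1:
1 = 1×8 − 1×7
  = −1×39 + 5×8
  = 5×47 − 6×39
  = −6×180 + 23×47
  = 23×947 − 121×180
So 180⁻¹ ≡ −121 ≡ 826 (mod 947).

826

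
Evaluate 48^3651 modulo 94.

Using repeated squaring:
48^1 ≡ 48 (mod 94)
48^2 ≡ 48^2 = 2304 ≡ 48 (mod 94)
48^4 ≡ 48^2 = 2304 ≡ 48 (mod 94)
48^8 ≡ 48^2 = 2304 ≡ 48 (mod 94)
48^16 ≡ 48^2 = 2304 ≡ 48 (mod 94)
48^32 ≡ 48^2 = 2304 ≡ 48 (mod 94)
48^64 ≡ 48^2 = 2304 ≡ 48 (mod 94)
48^128 ≡ 48^2 = 2304 ≡ 48 (mod 94)
48^256 ≡ 48^2 = 2304 ≡ 48 (mod 94)
48^512 ≡ 48^2 = 2304 ≡ 48 (mod 94)
48^1024 ≡ 48^2 = 2304 ≡ 48 (mod 94)
48^2048 ≡ 48^2 = 2304 ≡ 48 (mod 94)
48^3651 = 48^2048 * 48^1024 * 48^512 * 48^64 * 48^2 * 48^1 ≡ 48 * 48 * 48 * 48 * 48 * 48 (mod 94).
Accumulate the product:
48 * 48 = 2304 ≡ 48
48 * 48 = 2304 ≡ 48
48 * 48 = 2304 ≡ 48
48 * 48 = 2304 ≡ 48
48 * 48 = 2304 ≡ 48

48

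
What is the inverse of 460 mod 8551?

Apply the Euclidean algorithm and back-substitute:
8551 = 18×460 + 271
460 = 1×271 + 189
271 = 1×189 + 82
189 = 2×82 + 25
82 = 3×25 + 7
25 = 3×7 + 4
7 = 1×4 + 3
4 = 1×3 + 1
3 = 3×1 + 0
gcd(460, 8551) = 1, so the inverse exists.
Back-substitute for 1:
1 = 1×4 − 1×3
  = −1×7 + 2×4
  = 2×25 − 7×7
  = −7×82 + 23×25
  = 23×189 − 53×82
  = −53×271 + 76×189
  = 76×460 − 129×271
  = −129×8551 + 2398×460
So 460⁻¹ ≡ 2398 (mod 8551).

2398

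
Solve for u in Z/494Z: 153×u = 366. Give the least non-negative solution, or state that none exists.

gcd(153, 494) = 1, so a unique solution mod 494 exists.
153⁻¹ ≡ 381 (mod 494).
u ≡ 381×366 ≡ 138 (mod 494).

138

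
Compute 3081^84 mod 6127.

84 in binary is 1010100, i.e. 84 = 64 + 16 + 4.
3081^1 ≡ 3081 (mod 6127)
3081^2 ≡ 3081^2 = 9492561 ≡ 1838 (mod 6127)
3081^4 ≡ 1838^2 = 3378244 ≡ 2267 (mod 6127)
3081^8 ≡ 2267^2 = 5139289 ≡ 4863 (mod 6127)
3081^16 ≡ 4863^2 = 23648769 ≡ 4676 (mod 6127)
3081^32 ≡ 4676^2 = 21864976 ≡ 3840 (mod 6127)
3081^64 ≡ 3840^2 = 14745600 ≡ 4038 (mod 6127)
3081^84 = 3081^64 · 3081^16 · 3081^4 ≡ 4038 · 4676 · 2267 (mod 6127).
Accumulate the product:
4038 · 4676 = 18881688 ≡ 4401
4401 · 2267 = 9977067 ≡ 2311

2311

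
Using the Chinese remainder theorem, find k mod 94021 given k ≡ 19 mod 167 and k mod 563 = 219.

86358

167⁻¹ mod 563: 167·118 ≡ 1 (mod 563), so 167⁻¹ ≡ 118.
k = 19 + 167·((219 − 19)·118 mod 563) = 19 + 167·517 = 86358.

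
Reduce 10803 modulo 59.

6

10803 = 183×59 + 6, so 10803 ≡ 6 (mod 59).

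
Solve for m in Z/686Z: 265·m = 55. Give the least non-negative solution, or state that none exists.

gcd(265, 686) = 1, so a unique solution mod 686 exists.
265⁻¹ ≡ 321 (mod 686).
m ≡ 321·55 ≡ 505 (mod 686).

505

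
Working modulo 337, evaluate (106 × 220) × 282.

22

106 × 220 = 23320 ≡ 67 (mod 337)
67 × 282 = 18894 ≡ 22 (mod 337)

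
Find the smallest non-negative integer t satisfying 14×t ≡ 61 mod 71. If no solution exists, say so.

gcd(14, 71) = 1, so a unique solution mod 71 exists.
14⁻¹ ≡ 66 (mod 71).
t ≡ 66×61 ≡ 50 (mod 71).

50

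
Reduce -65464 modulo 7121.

5746

-65464 = -10×7121 + 5746, so -65464 ≡ 5746 (mod 7121).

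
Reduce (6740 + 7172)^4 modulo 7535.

6740 + 7172 = 13912 ≡ 6377 (mod 7535)
(6377)^4 ≡ 2941 (mod 7535)

2941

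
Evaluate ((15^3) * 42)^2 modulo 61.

13

(15)^3 ≡ 20 (mod 61)
20 * 42 = 840 ≡ 47 (mod 61)
(47)^2 ≡ 13 (mod 61)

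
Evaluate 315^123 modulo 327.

105

By square-and-multiply:
123 in binary is 1111011, i.e. 123 = 64 + 32 + 16 + 8 + 2 + 1.
315^1 ≡ 315 (mod 327)
315^2 ≡ 315^2 = 99225 ≡ 144 (mod 327)
315^4 ≡ 144^2 = 20736 ≡ 135 (mod 327)
315^8 ≡ 135^2 = 18225 ≡ 240 (mod 327)
315^16 ≡ 240^2 = 57600 ≡ 48 (mod 327)
315^32 ≡ 48^2 = 2304 ≡ 15 (mod 327)
315^64 ≡ 15^2 = 225 (mod 327)
315^123 = 315^64 × 315^32 × 315^16 × 315^8 × 315^2 × 315^1 ≡ 225 × 15 × 48 × 240 × 144 × 315 (mod 327).
Accumulate the product:
225 × 15 = 3375 ≡ 105
105 × 48 = 5040 ≡ 135
135 × 240 = 32400 ≡ 27
27 × 144 = 3888 ≡ 291
291 × 315 = 91665 ≡ 105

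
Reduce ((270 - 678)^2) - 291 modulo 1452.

270 - 678 = -408 ≡ 1044 (mod 1452)
(1044)^2 ≡ 936 (mod 1452)
936 - 291 = 645

645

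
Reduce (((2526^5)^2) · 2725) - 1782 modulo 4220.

1598

(2526)^5 ≡ 3196 (mod 4220)
(3196)^2 ≡ 2016 (mod 4220)
2016 · 2725 = 5493600 ≡ 3380 (mod 4220)
3380 - 1782 = 1598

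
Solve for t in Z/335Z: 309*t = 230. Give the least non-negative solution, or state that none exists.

120

gcd(309, 335) = 1, so a unique solution mod 335 exists.
309⁻¹ ≡ 219 (mod 335).
t ≡ 219*230 ≡ 120 (mod 335).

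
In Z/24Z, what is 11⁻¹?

11

By the extended Euclidean algorithm:
24 = 2·11 + 2
11 = 5·2 + 1
2 = 2·1 + 0
gcd(11, 24) = 1, so the inverse exists.
Bézout: 1 = −5·24 + 11·11.
So 11⁻¹ ≡ 11 (mod 24).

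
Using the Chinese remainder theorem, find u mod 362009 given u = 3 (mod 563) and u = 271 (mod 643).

161021

563⁻¹ mod 643: 563*217 ≡ 1 (mod 643), so 563⁻¹ ≡ 217.
u = 3 + 563*((271 − 3)*217 mod 643) = 3 + 563*286 = 161021.
Check: 161021 mod 563 = 3, 161021 mod 643 = 271. ✓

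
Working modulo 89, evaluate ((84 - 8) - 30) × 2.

3

84 - 8 = 76
76 - 30 = 46
46 × 2 = 92 ≡ 3 (mod 89)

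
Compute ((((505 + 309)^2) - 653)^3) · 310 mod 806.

310

505 + 309 = 814 ≡ 8 (mod 806)
(8)^2 ≡ 64 (mod 806)
64 - 653 = -589 ≡ 217 (mod 806)
(217)^3 ≡ 651 (mod 806)
651 · 310 = 201810 ≡ 310 (mod 806)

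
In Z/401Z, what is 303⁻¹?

45

Run the extended Euclidean algorithm:
401 = 1×303 + 98
303 = 3×98 + 9
98 = 10×9 + 8
9 = 1×8 + 1
8 = 8×1 + 0
gcd(303, 401) = 1, so the inverse exists.
Back-substitute for 1:
1 = 1×9 − 1×8
  = −1×98 + 11×9
  = 11×303 − 34×98
  = −34×401 + 45×303
So 303⁻¹ ≡ 45 (mod 401).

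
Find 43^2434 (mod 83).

41

Compute successive squares:
2434 in binary is 100110000010, i.e. 2434 = 2048 + 256 + 128 + 2.
43^1 ≡ 43 (mod 83)
43^2 ≡ 43^2 = 1849 ≡ 23 (mod 83)
43^4 ≡ 23^2 = 529 ≡ 31 (mod 83)
43^8 ≡ 31^2 = 961 ≡ 48 (mod 83)
43^16 ≡ 48^2 = 2304 ≡ 63 (mod 83)
43^32 ≡ 63^2 = 3969 ≡ 68 (mod 83)
43^64 ≡ 68^2 = 4624 ≡ 59 (mod 83)
43^128 ≡ 59^2 = 3481 ≡ 78 (mod 83)
43^256 ≡ 78^2 = 6084 ≡ 25 (mod 83)
43^512 ≡ 25^2 = 625 ≡ 44 (mod 83)
43^1024 ≡ 44^2 = 1936 ≡ 27 (mod 83)
43^2048 ≡ 27^2 = 729 ≡ 65 (mod 83)
43^2434 = 43^2048 × 43^256 × 43^128 × 43^2 ≡ 65 × 25 × 78 × 23 (mod 83).
Accumulate the product:
65 × 25 = 1625 ≡ 48
48 × 78 = 3744 ≡ 9
9 × 23 = 207 ≡ 41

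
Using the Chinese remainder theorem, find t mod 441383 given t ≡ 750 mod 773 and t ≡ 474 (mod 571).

209460

773⁻¹ mod 571: 773×359 ≡ 1 (mod 571), so 773⁻¹ ≡ 359.
t = 750 + 773×((474 − 750)×359 mod 571) = 750 + 773×270 = 209460.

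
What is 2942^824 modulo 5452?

4808

Using repeated squaring:
2942^1 ≡ 2942 (mod 5452)
2942^2 ≡ 2942^2 = 8655364 ≡ 3040 (mod 5452)
2942^4 ≡ 3040^2 = 9241600 ≡ 460 (mod 5452)
2942^8 ≡ 460^2 = 211600 ≡ 4424 (mod 5452)
2942^16 ≡ 4424^2 = 19571776 ≡ 4548 (mod 5452)
2942^32 ≡ 4548^2 = 20684304 ≡ 4868 (mod 5452)
2942^64 ≡ 4868^2 = 23697424 ≡ 3032 (mod 5452)
2942^128 ≡ 3032^2 = 9193024 ≡ 952 (mod 5452)
2942^256 ≡ 952^2 = 906304 ≡ 1272 (mod 5452)
2942^512 ≡ 1272^2 = 1617984 ≡ 4192 (mod 5452)
2942^824 = 2942^512 · 2942^256 · 2942^32 · 2942^16 · 2942^8 ≡ 4192 · 1272 · 4868 · 4548 · 4424 (mod 5452).
Accumulate the product:
4192 · 1272 = 5332224 ≡ 168
168 · 4868 = 817824 ≡ 24
24 · 4548 = 109152 ≡ 112
112 · 4424 = 495488 ≡ 4808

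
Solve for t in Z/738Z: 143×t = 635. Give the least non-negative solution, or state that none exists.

gcd(143, 738) = 1, so a unique solution mod 738 exists.
143⁻¹ ≡ 449 (mod 738).
t ≡ 449×635 ≡ 247 (mod 738).

247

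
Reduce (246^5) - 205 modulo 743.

(246)^5 ≡ 192 (mod 743)
192 - 205 = -13 ≡ 730 (mod 743)

730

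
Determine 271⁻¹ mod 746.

245

746 = 2*271 + 204
271 = 1*204 + 67
204 = 3*67 + 3
67 = 22*3 + 1
3 = 3*1 + 0
gcd(271, 746) = 1, so the inverse exists.
Bézout: 1 = −89*746 + 245*271.
So 271⁻¹ ≡ 245 (mod 746).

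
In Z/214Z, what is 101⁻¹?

By the extended Euclidean algorithm:
214 = 2*101 + 12
101 = 8*12 + 5
12 = 2*5 + 2
5 = 2*2 + 1
2 = 2*1 + 0
gcd(101, 214) = 1, so the inverse exists.
Back-substitute for 1:
1 = 1*5 − 2*2
  = −2*12 + 5*5
  = 5*101 − 42*12
  = −42*214 + 89*101
So 101⁻¹ ≡ 89 (mod 214).

89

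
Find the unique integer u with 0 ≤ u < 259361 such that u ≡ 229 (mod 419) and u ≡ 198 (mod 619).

66431

419⁻¹ mod 619: 419·554 ≡ 1 (mod 619), so 419⁻¹ ≡ 554.
u = 229 + 419·((198 − 229)·554 mod 619) = 229 + 419·158 = 66431.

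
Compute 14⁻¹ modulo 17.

11

17 = 1×14 + 3
14 = 4×3 + 2
3 = 1×2 + 1
2 = 2×1 + 0
gcd(14, 17) = 1, so the inverse exists.
Bézout: 1 = 5×17 − 6×14.
So 14⁻¹ ≡ −6 ≡ 11 (mod 17).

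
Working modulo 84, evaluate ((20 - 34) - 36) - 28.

20 - 34 = -14 ≡ 70 (mod 84)
70 - 36 = 34
34 - 28 = 6

6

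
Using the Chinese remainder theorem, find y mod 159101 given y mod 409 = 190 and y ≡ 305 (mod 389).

42317

409⁻¹ mod 389: 409*214 ≡ 1 (mod 389), so 409⁻¹ ≡ 214.
y = 190 + 409*((305 − 190)*214 mod 389) = 190 + 409*103 = 42317.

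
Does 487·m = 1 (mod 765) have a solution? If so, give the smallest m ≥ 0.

gcd(487, 765) = 1, so a unique solution mod 765 exists.
487⁻¹ ≡ 388 (mod 765).
m ≡ 388·1 ≡ 388 (mod 765).

388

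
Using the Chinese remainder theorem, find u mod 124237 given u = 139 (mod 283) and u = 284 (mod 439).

120131

283⁻¹ mod 439: 283×121 ≡ 1 (mod 439), so 283⁻¹ ≡ 121.
u = 139 + 283×((284 − 139)×121 mod 439) = 139 + 283×424 = 120131.
Check: 120131 mod 283 = 139, 120131 mod 439 = 284. ✓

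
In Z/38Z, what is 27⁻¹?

31

Run the extended Euclidean algorithm:
38 = 1·27 + 11
27 = 2·11 + 5
11 = 2·5 + 1
5 = 5·1 + 0
gcd(27, 38) = 1, so the inverse exists.
Back-substitute for 1:
1 = 1·11 − 2·5
  = −2·27 + 5·11
  = 5·38 − 7·27
So 27⁻¹ ≡ −7 ≡ 31 (mod 38).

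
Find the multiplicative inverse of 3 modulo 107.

36

Apply the Euclidean algorithm and back-substitute:
107 = 35×3 + 2
3 = 1×2 + 1
2 = 2×1 + 0
gcd(3, 107) = 1, so the inverse exists.
Back-substitute for 1:
1 = 1×3 − 1×2
  = −1×107 + 36×3
So 3⁻¹ ≡ 36 (mod 107).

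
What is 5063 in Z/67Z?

5063 = 75*67 + 38, so 5063 ≡ 38 (mod 67).

38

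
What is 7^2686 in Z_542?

451

Compute successive squares:
7^1 ≡ 7 (mod 542)
7^2 ≡ 7^2 = 49 (mod 542)
7^4 ≡ 49^2 = 2401 ≡ 233 (mod 542)
7^8 ≡ 233^2 = 54289 ≡ 89 (mod 542)
7^16 ≡ 89^2 = 7921 ≡ 333 (mod 542)
7^32 ≡ 333^2 = 110889 ≡ 321 (mod 542)
7^64 ≡ 321^2 = 103041 ≡ 61 (mod 542)
7^128 ≡ 61^2 = 3721 ≡ 469 (mod 542)
7^256 ≡ 469^2 = 219961 ≡ 451 (mod 542)
7^512 ≡ 451^2 = 203401 ≡ 151 (mod 542)
7^1024 ≡ 151^2 = 22801 ≡ 37 (mod 542)
7^2048 ≡ 37^2 = 1369 ≡ 285 (mod 542)
7^2686 = 7^2048 * 7^512 * 7^64 * 7^32 * 7^16 * 7^8 * 7^4 * 7^2 ≡ 285 * 151 * 61 * 321 * 333 * 89 * 233 * 49 (mod 542).
Accumulate the product:
285 * 151 = 43035 ≡ 217
217 * 61 = 13237 ≡ 229
229 * 321 = 73509 ≡ 339
339 * 333 = 112887 ≡ 151
151 * 89 = 13439 ≡ 431
431 * 233 = 100423 ≡ 153
153 * 49 = 7497 ≡ 451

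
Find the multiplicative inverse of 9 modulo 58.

58 = 6·9 + 4
9 = 2·4 + 1
4 = 4·1 + 0
gcd(9, 58) = 1, so the inverse exists.
Bézout: 1 = −2·58 + 13·9.
So 9⁻¹ ≡ 13 (mod 58).

13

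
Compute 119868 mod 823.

119868 = 145×823 + 533, so 119868 ≡ 533 (mod 823).

533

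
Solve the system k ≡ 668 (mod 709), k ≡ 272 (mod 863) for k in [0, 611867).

709⁻¹ mod 863: 709*297 ≡ 1 (mod 863), so 709⁻¹ ≡ 297.
k = 668 + 709*((272 − 668)*297 mod 863) = 668 + 709*619 = 439539.
Check: 439539 mod 709 = 668, 439539 mod 863 = 272. ✓

439539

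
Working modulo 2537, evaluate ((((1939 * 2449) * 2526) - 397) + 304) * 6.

1948

1939 * 2449 = 4748611 ≡ 1884 (mod 2537)
1884 * 2526 = 4758984 ≡ 2109 (mod 2537)
2109 - 397 = 1712
1712 + 304 = 2016
2016 * 6 = 12096 ≡ 1948 (mod 2537)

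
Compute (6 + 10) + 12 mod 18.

10

6 + 10 = 16
16 + 12 = 28 ≡ 10 (mod 18)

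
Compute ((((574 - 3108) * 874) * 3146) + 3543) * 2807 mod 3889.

622

574 - 3108 = -2534 ≡ 1355 (mod 3889)
1355 * 874 = 1184270 ≡ 2014 (mod 3889)
2014 * 3146 = 6336044 ≡ 863 (mod 3889)
863 + 3543 = 4406 ≡ 517 (mod 3889)
517 * 2807 = 1451219 ≡ 622 (mod 3889)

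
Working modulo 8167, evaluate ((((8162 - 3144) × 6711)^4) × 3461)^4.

2936

8162 - 3144 = 5018
5018 × 6711 = 33675798 ≡ 3257 (mod 8167)
(3257)^4 ≡ 5591 (mod 8167)
5591 × 3461 = 19350451 ≡ 2828 (mod 8167)
(2828)^4 ≡ 2936 (mod 8167)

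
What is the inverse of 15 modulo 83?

72

Apply the Euclidean algorithm and back-substitute:
83 = 5×15 + 8
15 = 1×8 + 7
8 = 1×7 + 1
7 = 7×1 + 0
gcd(15, 83) = 1, so the inverse exists.
Back-substitute for 1:
1 = 1×8 − 1×7
  = −1×15 + 2×8
  = 2×83 − 11×15
So 15⁻¹ ≡ −11 ≡ 72 (mod 83).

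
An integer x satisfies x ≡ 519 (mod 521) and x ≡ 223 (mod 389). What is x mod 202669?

79190

521⁻¹ mod 389: 521×56 ≡ 1 (mod 389), so 521⁻¹ ≡ 56.
x = 519 + 521×((223 − 519)×56 mod 389) = 519 + 521×151 = 79190.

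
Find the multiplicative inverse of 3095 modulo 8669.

8669 = 2·3095 + 2479
3095 = 1·2479 + 616
2479 = 4·616 + 15
616 = 41·15 + 1
15 = 15·1 + 0
gcd(3095, 8669) = 1, so the inverse exists.
Back-substitute for 1:
1 = 1·616 − 41·15
  = −41·2479 + 165·616
  = 165·3095 − 206·2479
  = −206·8669 + 577·3095
So 3095⁻¹ ≡ 577 (mod 8669).

577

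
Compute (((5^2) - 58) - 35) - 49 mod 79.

41

(5)^2 ≡ 25 (mod 79)
25 - 58 = -33 ≡ 46 (mod 79)
46 - 35 = 11
11 - 49 = -38 ≡ 41 (mod 79)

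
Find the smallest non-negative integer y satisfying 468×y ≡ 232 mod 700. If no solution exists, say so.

174

gcd(468, 700) = 4, and 4 | 232, so solutions exist.
Divide through by 4: 117×y mod 175 = 58.
117⁻¹ ≡ 3 (mod 175).
y ≡ 3×58 ≡ 174 (mod 175).
The smallest non-negative solution is y = 174.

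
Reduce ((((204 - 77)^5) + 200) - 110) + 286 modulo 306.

204 - 77 = 127
(127)^5 ≡ 145 (mod 306)
145 + 200 = 345 ≡ 39 (mod 306)
39 - 110 = -71 ≡ 235 (mod 306)
235 + 286 = 521 ≡ 215 (mod 306)

215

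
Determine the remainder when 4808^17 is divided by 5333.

2789

Compute successive squares:
4808^1 ≡ 4808 (mod 5333)
4808^2 ≡ 4808^2 = 23116864 ≡ 3642 (mod 5333)
4808^4 ≡ 3642^2 = 13264164 ≡ 993 (mod 5333)
4808^8 ≡ 993^2 = 986049 ≡ 4777 (mod 5333)
4808^16 ≡ 4777^2 = 22819729 ≡ 5155 (mod 5333)
4808^17 = 4808^16 * 4808^1 ≡ 5155 * 4808 (mod 5333).
5155 * 4808 = 24785240 ≡ 2789 (mod 5333).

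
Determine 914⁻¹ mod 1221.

By the extended Euclidean algorithm:
1221 = 1*914 + 307
914 = 2*307 + 300
307 = 1*300 + 7
300 = 42*7 + 6
7 = 1*6 + 1
6 = 6*1 + 0
gcd(914, 1221) = 1, so the inverse exists.
Back-substitute for 1:
1 = 1*7 − 1*6
  = −1*300 + 43*7
  = 43*307 − 44*300
  = −44*914 + 131*307
  = 131*1221 − 175*914
So 914⁻¹ ≡ −175 ≡ 1046 (mod 1221).

1046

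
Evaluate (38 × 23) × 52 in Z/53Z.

27

38 × 23 = 874 ≡ 26 (mod 53)
26 × 52 = 1352 ≡ 27 (mod 53)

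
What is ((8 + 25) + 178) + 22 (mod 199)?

34

8 + 25 = 33
33 + 178 = 211 ≡ 12 (mod 199)
12 + 22 = 34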